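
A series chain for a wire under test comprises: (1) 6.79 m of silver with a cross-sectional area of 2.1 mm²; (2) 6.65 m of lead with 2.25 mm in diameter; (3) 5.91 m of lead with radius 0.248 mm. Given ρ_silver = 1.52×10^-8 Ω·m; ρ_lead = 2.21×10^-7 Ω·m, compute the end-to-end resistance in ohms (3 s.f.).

Seg 1: A = 2.1 mm² = 2.100e-06 m²
R_1 = (1.52×10^-8)(6.79)/(2.100e-06) = 0.04915 Ω
Seg 2: A = π(d/2)² = π(1.1250e-03 m)² = 3.976e-06 m²
R_2 = (2.21×10^-7)(6.65)/(3.976e-06) = 0.3696 Ω
Seg 3: A = πr² = π(2.4800e-04 m)² = 1.932e-07 m²
R_3 = (2.21×10^-7)(5.91)/(1.932e-07) = 6.76 Ω
R_total = R_1 + R_2 + R_3 = 7.18 Ω

7.18 Ω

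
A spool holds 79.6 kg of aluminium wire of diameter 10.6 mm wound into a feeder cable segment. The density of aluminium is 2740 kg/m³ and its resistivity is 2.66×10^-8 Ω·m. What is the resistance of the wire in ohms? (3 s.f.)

A = π(d/2)² = π(5.3000e-03 m)² = 8.8247e-05 m²
L = m/(density·A) = 79.6/(2740×8.8247e-05) = 329.2 m
R = ρL/A = (2.66×10^-8)(329.2)/(8.8247e-05) = 0.0992 Ω

0.0992 Ω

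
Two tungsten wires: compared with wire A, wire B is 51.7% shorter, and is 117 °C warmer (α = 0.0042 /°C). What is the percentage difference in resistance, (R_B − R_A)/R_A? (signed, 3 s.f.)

-28.0%

R ∝ ρL/d² with ρ ∝ (1+αΔT), so R_B/R_A = (1 − 51.7/100) × (1 + 0.0042×117)
= 0.483 × 1.491 = 0.7204
(R_B − R_A)/R_A = 0.7204 − 1 = -28.0%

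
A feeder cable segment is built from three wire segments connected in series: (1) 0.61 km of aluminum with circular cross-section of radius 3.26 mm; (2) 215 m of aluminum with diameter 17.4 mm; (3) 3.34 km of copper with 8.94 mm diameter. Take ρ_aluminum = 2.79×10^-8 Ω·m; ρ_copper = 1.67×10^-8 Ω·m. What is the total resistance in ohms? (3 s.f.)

1.42 Ω

Seg 1: A = πr² = π(3.2600e-03 m)² = 3.339e-05 m²
R_1 = (2.79×10^-8)(610)/(3.339e-05) = 0.5097 Ω
Seg 2: A = π(d/2)² = π(8.7000e-03 m)² = 2.378e-04 m²
R_2 = (2.79×10^-8)(215)/(2.378e-04) = 0.02523 Ω
Seg 3: A = π(d/2)² = π(4.4700e-03 m)² = 6.277e-05 m²
R_3 = (1.67×10^-8)(3340)/(6.277e-05) = 0.8886 Ω
R_total = R_1 + R_2 + R_3 = 1.42 Ω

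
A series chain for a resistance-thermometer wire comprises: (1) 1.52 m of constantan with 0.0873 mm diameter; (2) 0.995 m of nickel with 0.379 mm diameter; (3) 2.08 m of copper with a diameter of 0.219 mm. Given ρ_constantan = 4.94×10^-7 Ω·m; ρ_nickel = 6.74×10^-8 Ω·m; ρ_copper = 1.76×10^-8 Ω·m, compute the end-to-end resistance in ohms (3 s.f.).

127 Ω

Seg 1: A = π(d/2)² = π(4.3650e-05 m)² = 5.986e-09 m²
R_1 = (4.94×10^-7)(1.52)/(5.986e-09) = 125.4 Ω
Seg 2: A = π(d/2)² = π(1.8950e-04 m)² = 1.128e-07 m²
R_2 = (6.74×10^-8)(0.995)/(1.128e-07) = 0.5944 Ω
Seg 3: A = π(d/2)² = π(1.0950e-04 m)² = 3.767e-08 m²
R_3 = (1.76×10^-8)(2.08)/(3.767e-08) = 0.9718 Ω
R_total = R_1 + R_2 + R_3 = 127 Ω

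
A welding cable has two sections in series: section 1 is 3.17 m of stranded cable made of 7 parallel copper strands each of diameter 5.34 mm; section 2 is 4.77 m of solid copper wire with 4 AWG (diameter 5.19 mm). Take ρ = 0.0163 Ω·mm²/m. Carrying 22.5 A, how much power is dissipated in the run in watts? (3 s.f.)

2.03 W

ρ = 0.0163 Ω·mm²/m = 1.63×10^-8 Ω·m
Section 1: A_strand = π(2.6700e-03)² = 2.240e-05 m²; R₁ = ρL/(N·A_s) = (1.63×10^-8)(3.17)/(7×2.240e-05) = 3.296×10^-4 Ω
Section 2: A = π(5.19/2 mm)² = π(2.5950e-03 m)² = 2.116e-05 m²
R₂ = (1.63×10^-8)(4.77)/(2.116e-05) = 0.003675 Ω
R = R₁ + R₂ = 0.004005 Ω
P = I²R = (22.5)² × 0.004005 = 2.03 W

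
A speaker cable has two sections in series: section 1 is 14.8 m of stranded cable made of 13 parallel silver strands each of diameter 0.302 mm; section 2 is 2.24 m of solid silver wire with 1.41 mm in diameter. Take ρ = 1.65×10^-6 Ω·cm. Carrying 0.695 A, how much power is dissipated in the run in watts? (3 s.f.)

0.138 W

ρ = 1.65×10^-6 Ω·cm = 1.65×10^-8 Ω·m
Section 1: A_strand = π(1.5100e-04)² = 7.163e-08 m²; R₁ = ρL/(N·A_s) = (1.65×10^-8)(14.8)/(13×7.163e-08) = 0.2622 Ω
Section 2: A = π(d/2)² = π(7.0500e-04 m)² = 1.561e-06 m²
R₂ = (1.65×10^-8)(2.24)/(1.561e-06) = 0.02367 Ω
R = R₁ + R₂ = 0.2859 Ω
P = I²R = (0.695)² × 0.2859 = 0.138 W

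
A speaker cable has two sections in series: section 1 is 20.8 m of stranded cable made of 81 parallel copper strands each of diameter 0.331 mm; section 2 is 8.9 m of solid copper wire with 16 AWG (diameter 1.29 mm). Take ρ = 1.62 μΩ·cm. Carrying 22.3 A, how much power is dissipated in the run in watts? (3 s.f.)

ρ = 1.62 μΩ·cm = 1.62×10^-8 Ω·m
Section 1: A_strand = π(1.6550e-04)² = 8.605e-08 m²; R₁ = ρL/(N·A_s) = (1.62×10^-8)(20.8)/(81×8.605e-08) = 0.04834 Ω
Section 2: A = π(1.29/2 mm)² = π(6.4500e-04 m)² = 1.307e-06 m²
R₂ = (1.62×10^-8)(8.9)/(1.307e-06) = 0.1103 Ω
R = R₁ + R₂ = 0.1587 Ω
P = I²R = (22.3)² × 0.1587 = 78.9 W

78.9 W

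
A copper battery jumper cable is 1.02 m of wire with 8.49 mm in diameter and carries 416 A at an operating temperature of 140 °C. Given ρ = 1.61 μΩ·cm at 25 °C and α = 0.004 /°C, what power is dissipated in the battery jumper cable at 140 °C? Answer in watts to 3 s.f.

ρ = 1.61 μΩ·cm = 1.61×10^-8 Ω·m
A = π(d/2)² = π(4.2450e-03 m)² = 5.661e-05 m²
R₍25₎ = ρL/A = (1.61×10^-8)(1.02)/(5.661e-05) = 2.901×10^-4 Ω
R₍140₎ = R₍25₎(1 + αΔT) = 2.901×10^-4 × (1 + 0.004×115) = 4.235×10^-4 Ω
P = I²R = (416)² × 4.235×10^-4 = 73.3 W

73.3 W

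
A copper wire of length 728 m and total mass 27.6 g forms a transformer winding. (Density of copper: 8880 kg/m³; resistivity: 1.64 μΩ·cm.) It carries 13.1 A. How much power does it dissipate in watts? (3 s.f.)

ρ = 1.64 μΩ·cm = 1.64×10^-8 Ω·m
A = m/(density·L) = 0.0276/(8880×728) = 4.2694e-09 m²
R = ρL/A = (1.64×10^-8)(728)/(4.2694e-09) = 2796 Ω
P = I²R = (13.1)² × 2796 = 4.80×10^5 W

4.80×10^5 W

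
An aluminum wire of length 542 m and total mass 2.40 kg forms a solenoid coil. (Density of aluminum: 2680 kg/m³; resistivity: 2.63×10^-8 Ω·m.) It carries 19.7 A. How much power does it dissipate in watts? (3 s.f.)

3350 W

A = m/(density·L) = 2.4/(2680×542) = 1.6523e-06 m²
R = ρL/A = (2.63×10^-8)(542)/(1.6523e-06) = 8.627 Ω
P = I²R = (19.7)² × 8.627 = 3350 W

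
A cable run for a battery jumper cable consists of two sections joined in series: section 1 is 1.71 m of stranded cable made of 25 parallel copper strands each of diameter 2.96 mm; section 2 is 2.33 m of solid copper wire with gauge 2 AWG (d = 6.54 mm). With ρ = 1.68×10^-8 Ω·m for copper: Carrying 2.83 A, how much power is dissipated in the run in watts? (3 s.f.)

0.0107 W

Section 1: A_strand = π(1.4800e-03)² = 6.881e-06 m²; R₁ = ρL/(N·A_s) = (1.68×10^-8)(1.71)/(25×6.881e-06) = 1.670×10^-4 Ω
Section 2: A = π(6.54/2 mm)² = π(3.2700e-03 m)² = 3.359e-05 m²
R₂ = (1.68×10^-8)(2.33)/(3.359e-05) = 0.001165 Ω
R = R₁ + R₂ = 0.001332 Ω
P = I²R = (2.83)² × 0.001332 = 0.0107 W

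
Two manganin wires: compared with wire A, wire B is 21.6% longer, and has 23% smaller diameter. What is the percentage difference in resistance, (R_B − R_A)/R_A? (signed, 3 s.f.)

105%

R ∝ L/d², so R_B/R_A = (1 + 21.6/100) × (1 − 23/100)⁻²
= 1.216 × 1.687 = 2.051
(R_B − R_A)/R_A = 2.051 − 1 = 105%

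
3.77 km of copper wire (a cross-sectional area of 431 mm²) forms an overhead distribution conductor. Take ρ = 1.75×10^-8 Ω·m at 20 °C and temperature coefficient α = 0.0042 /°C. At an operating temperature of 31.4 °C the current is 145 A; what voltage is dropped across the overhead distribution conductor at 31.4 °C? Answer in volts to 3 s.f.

23.3 V

A = 431 mm² = 4.310e-04 m²
R₍20₎ = ρL/A = (1.75×10^-8)(3770)/(4.310e-04) = 0.1531 Ω
R₍31.4₎ = R₍20₎(1 + αΔT) = 0.1531 × (1 + 0.0042×11.4) = 0.1604 Ω
V = IR = 145 × 0.1604 = 23.3 V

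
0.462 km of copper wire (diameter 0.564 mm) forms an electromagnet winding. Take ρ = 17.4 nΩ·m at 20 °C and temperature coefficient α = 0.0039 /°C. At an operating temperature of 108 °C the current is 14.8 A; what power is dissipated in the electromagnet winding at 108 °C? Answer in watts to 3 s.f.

ρ = 17.4 nΩ·m = 1.74×10^-8 Ω·m
A = π(d/2)² = π(2.8200e-04 m)² = 2.498e-07 m²
R₍20₎ = ρL/A = (1.74×10^-8)(462)/(2.498e-07) = 32.18 Ω
R₍108₎ = R₍20₎(1 + αΔT) = 32.18 × (1 + 0.0039×88) = 43.22 Ω
P = I²R = (14.8)² × 43.22 = 9470 W

9470 W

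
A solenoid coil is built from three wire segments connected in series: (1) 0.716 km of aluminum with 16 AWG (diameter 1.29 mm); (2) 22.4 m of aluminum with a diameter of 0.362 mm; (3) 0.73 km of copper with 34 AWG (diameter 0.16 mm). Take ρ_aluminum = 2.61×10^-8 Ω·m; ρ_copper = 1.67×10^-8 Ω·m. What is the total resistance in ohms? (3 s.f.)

Seg 1: A = π(1.29/2 mm)² = π(6.4500e-04 m)² = 1.307e-06 m²
R_1 = (2.61×10^-8)(716)/(1.307e-06) = 14.3 Ω
Seg 2: A = π(d/2)² = π(1.8100e-04 m)² = 1.029e-07 m²
R_2 = (2.61×10^-8)(22.4)/(1.029e-07) = 5.68 Ω
Seg 3: A = π(0.16/2 mm)² = π(8.0000e-05 m)² = 2.011e-08 m²
R_3 = (1.67×10^-8)(730)/(2.011e-08) = 606.3 Ω
R_total = R_1 + R_2 + R_3 = 626 Ω

626 Ω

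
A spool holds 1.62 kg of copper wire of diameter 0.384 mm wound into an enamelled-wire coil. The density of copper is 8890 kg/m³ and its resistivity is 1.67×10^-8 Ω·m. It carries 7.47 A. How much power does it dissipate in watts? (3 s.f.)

12700 W

A = π(d/2)² = π(1.9200e-04 m)² = 1.1581e-07 m²
L = m/(density·A) = 1.62/(8890×1.1581e-07) = 1573 m
R = ρL/A = (1.67×10^-8)(1573)/(1.1581e-07) = 226.9 Ω
P = I²R = (7.47)² × 226.9 = 12700 W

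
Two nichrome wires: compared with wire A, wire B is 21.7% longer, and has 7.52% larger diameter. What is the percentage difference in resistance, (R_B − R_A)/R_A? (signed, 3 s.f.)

R ∝ L/d², so R_B/R_A = (1 + 21.7/100) × (1 + 7.52/100)⁻²
= 1.217 × 0.865 = 1.053
(R_B − R_A)/R_A = 1.053 − 1 = 5.27%

5.27%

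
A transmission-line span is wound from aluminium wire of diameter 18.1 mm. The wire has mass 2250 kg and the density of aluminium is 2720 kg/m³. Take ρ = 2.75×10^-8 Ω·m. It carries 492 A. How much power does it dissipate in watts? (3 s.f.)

83200 W

A = π(d/2)² = π(9.0500e-03 m)² = 2.5730e-04 m²
L = m/(density·A) = 2250/(2720×2.5730e-04) = 3215 m
R = ρL/A = (2.75×10^-8)(3215)/(2.5730e-04) = 0.3436 Ω
P = I²R = (492)² × 0.3436 = 83200 W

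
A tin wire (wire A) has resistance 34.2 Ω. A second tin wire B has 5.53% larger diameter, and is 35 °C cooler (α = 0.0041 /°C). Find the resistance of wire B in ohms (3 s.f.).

26.3 Ω

R ∝ ρL/d² with ρ ∝ (1+αΔT), so R_B/R_A = (1 + 5.53/100)⁻² × (1 − 0.0041×35)
= 0.8979 × 0.8565 = 0.7691
R_B = 0.7691 × 34.2 = 26.3 Ω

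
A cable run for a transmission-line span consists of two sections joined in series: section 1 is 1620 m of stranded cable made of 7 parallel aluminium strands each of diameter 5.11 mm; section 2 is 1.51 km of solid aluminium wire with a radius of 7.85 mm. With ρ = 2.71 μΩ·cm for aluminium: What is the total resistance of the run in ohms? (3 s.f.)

ρ = 2.71 μΩ·cm = 2.71×10^-8 Ω·m
Section 1: A_strand = π(2.5550e-03)² = 2.051e-05 m²; R₁ = ρL/(N·A_s) = (2.71×10^-8)(1620)/(7×2.051e-05) = 0.3058 Ω
Section 2: A = πr² = π(7.8500e-03 m)² = 1.936e-04 m²
R₂ = (2.71×10^-8)(1510)/(1.936e-04) = 0.2114 Ω
R = R₁ + R₂ = 0.517 Ω

0.517 Ω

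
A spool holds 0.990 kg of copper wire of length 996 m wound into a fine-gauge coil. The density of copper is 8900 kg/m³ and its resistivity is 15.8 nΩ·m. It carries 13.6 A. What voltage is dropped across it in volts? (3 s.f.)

ρ = 15.8 nΩ·m = 1.58×10^-8 Ω·m
A = m/(density·L) = 0.99/(8900×996) = 1.1168e-07 m²
R = ρL/A = (1.58×10^-8)(996)/(1.1168e-07) = 140.9 Ω
V = IR = 13.6 × 140.9 = 1920 V

1920 V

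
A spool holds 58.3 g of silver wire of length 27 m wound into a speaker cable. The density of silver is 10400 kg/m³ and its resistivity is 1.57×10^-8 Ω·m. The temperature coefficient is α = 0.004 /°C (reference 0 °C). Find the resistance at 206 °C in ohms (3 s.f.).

A = m/(density·L) = 0.0583/(10400×27) = 2.0762e-07 m²
R = ρL/A = (1.57×10^-8)(27)/(2.0762e-07) = 2.042 Ω
R(206 °C) = 2.042 × (1 + 0.004×206) = 3.72 Ω

3.72 Ω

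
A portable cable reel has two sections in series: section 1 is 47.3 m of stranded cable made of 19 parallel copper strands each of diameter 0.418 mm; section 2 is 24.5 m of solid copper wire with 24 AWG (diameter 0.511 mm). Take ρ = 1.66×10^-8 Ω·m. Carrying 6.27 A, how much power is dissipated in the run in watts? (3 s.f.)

89.8 W

Section 1: A_strand = π(2.0900e-04)² = 1.372e-07 m²; R₁ = ρL/(N·A_s) = (1.66×10^-8)(47.3)/(19×1.372e-07) = 0.3011 Ω
Section 2: A = π(0.511/2 mm)² = π(2.5550e-04 m)² = 2.051e-07 m²
R₂ = (1.66×10^-8)(24.5)/(2.051e-07) = 1.983 Ω
R = R₁ + R₂ = 2.284 Ω
P = I²R = (6.27)² × 2.284 = 89.8 W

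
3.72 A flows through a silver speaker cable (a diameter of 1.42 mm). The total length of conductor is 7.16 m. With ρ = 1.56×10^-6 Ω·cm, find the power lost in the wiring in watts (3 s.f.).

ρ = 1.56×10^-6 Ω·cm = 1.56×10^-8 Ω·m
A = π(d/2)² = π(7.1000e-04 m)² = 1.584e-06 m²
R = ρL/A = (1.56×10^-8)(7.16)/(1.584e-06) = 0.07053 Ω
P = I²R = (3.72)² × 0.07053 = 0.976 W

0.976 W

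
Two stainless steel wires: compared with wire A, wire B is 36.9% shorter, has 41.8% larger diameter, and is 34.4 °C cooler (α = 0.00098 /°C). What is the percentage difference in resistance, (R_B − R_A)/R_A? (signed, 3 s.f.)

-69.7%

R ∝ ρL/d² with ρ ∝ (1+αΔT), so R_B/R_A = (1 − 36.9/100) × (1 + 41.8/100)⁻² × (1 − 0.00098×34.4)
= 0.631 × 0.4973 × 0.9663 = 0.3032
(R_B − R_A)/R_A = 0.3032 − 1 = -69.7%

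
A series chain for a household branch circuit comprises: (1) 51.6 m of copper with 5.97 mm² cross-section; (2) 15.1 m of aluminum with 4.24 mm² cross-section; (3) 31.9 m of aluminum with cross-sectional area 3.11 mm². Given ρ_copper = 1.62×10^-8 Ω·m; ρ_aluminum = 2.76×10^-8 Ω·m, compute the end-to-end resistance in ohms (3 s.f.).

Seg 1: A = 5.97 mm² = 5.970e-06 m²
R_1 = (1.62×10^-8)(51.6)/(5.970e-06) = 0.14 Ω
Seg 2: A = 4.24 mm² = 4.240e-06 m²
R_2 = (2.76×10^-8)(15.1)/(4.240e-06) = 0.09829 Ω
Seg 3: A = 3.11 mm² = 3.110e-06 m²
R_3 = (2.76×10^-8)(31.9)/(3.110e-06) = 0.2831 Ω
R_total = R_1 + R_2 + R_3 = 0.521 Ω

0.521 Ω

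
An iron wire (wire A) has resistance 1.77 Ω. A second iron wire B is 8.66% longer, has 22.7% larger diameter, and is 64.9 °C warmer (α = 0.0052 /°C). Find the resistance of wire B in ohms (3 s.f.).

1.71 Ω

R ∝ ρL/d² with ρ ∝ (1+αΔT), so R_B/R_A = (1 + 8.66/100) × (1 + 22.7/100)⁻² × (1 + 0.0052×64.9)
= 1.087 × 0.6642 × 1.337 = 0.9653
R_B = 0.9653 × 1.77 = 1.71 Ω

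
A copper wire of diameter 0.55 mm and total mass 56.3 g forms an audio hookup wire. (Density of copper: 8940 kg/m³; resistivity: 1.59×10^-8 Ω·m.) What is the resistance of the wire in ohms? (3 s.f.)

1.77 Ω

A = π(d/2)² = π(2.7500e-04 m)² = 2.3758e-07 m²
L = m/(density·A) = 0.0563/(8940×2.3758e-07) = 26.51 m
R = ρL/A = (1.59×10^-8)(26.51)/(2.3758e-07) = 1.77 Ω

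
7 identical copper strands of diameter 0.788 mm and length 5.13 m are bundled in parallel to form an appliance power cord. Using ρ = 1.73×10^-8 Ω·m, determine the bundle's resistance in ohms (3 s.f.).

A_strand = π(3.9400e-04 m)² = 4.877e-07 m²
R_strand = ρL/A = (1.73×10^-8)(5.13)/(4.877e-07) = 0.182 Ω
R_total = R_strand/N = 0.182/7 = 0.0260 Ω

0.0260 Ω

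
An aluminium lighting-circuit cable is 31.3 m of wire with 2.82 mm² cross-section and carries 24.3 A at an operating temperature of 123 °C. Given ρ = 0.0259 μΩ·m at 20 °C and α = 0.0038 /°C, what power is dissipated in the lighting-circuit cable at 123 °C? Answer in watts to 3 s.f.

236 W

ρ = 0.0259 μΩ·m = 2.59×10^-8 Ω·m
A = 2.82 mm² = 2.820e-06 m²
R₍20₎ = ρL/A = (2.59×10^-8)(31.3)/(2.820e-06) = 0.2875 Ω
R₍123₎ = R₍20₎(1 + αΔT) = 0.2875 × (1 + 0.0038×103) = 0.4 Ω
P = I²R = (24.3)² × 0.4 = 236 W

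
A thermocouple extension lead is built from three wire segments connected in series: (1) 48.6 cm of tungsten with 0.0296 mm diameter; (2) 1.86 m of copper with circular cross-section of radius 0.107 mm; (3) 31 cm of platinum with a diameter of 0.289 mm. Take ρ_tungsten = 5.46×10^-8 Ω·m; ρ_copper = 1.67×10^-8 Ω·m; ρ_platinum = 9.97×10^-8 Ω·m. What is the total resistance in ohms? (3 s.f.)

Seg 1: A = π(d/2)² = π(1.4800e-05 m)² = 6.881e-10 m²
R_1 = (5.46×10^-8)(0.486)/(6.881e-10) = 38.56 Ω
Seg 2: A = πr² = π(1.0700e-04 m)² = 3.597e-08 m²
R_2 = (1.67×10^-8)(1.86)/(3.597e-08) = 0.8636 Ω
Seg 3: A = π(d/2)² = π(1.4450e-04 m)² = 6.560e-08 m²
R_3 = (9.97×10^-8)(0.31)/(6.560e-08) = 0.4712 Ω
R_total = R_1 + R_2 + R_3 = 39.9 Ω

39.9 Ω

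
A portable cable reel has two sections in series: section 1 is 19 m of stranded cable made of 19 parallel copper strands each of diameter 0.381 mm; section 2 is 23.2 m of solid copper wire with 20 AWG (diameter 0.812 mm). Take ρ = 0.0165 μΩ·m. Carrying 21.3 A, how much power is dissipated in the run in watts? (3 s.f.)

ρ = 0.0165 μΩ·m = 1.65×10^-8 Ω·m
Section 1: A_strand = π(1.9050e-04)² = 1.140e-07 m²; R₁ = ρL/(N·A_s) = (1.65×10^-8)(19)/(19×1.140e-07) = 0.1447 Ω
Section 2: A = π(0.812/2 mm)² = π(4.0600e-04 m)² = 5.178e-07 m²
R₂ = (1.65×10^-8)(23.2)/(5.178e-07) = 0.7392 Ω
R = R₁ + R₂ = 0.8839 Ω
P = I²R = (21.3)² × 0.8839 = 401 W

401 W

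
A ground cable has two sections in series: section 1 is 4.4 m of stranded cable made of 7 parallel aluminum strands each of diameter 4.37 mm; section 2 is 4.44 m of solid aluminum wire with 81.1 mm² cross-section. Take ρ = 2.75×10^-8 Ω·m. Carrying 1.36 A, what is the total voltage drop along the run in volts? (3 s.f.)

Section 1: A_strand = π(2.1850e-03)² = 1.500e-05 m²; R₁ = ρL/(N·A_s) = (2.75×10^-8)(4.4)/(7×1.500e-05) = 0.001152 Ω
Section 2: A = 81.1 mm² = 8.110e-05 m²
R₂ = (2.75×10^-8)(4.44)/(8.110e-05) = 0.001506 Ω
R = R₁ + R₂ = 0.002658 Ω
V = IR = 1.36 × 0.002658 = 0.00361 V

0.00361 V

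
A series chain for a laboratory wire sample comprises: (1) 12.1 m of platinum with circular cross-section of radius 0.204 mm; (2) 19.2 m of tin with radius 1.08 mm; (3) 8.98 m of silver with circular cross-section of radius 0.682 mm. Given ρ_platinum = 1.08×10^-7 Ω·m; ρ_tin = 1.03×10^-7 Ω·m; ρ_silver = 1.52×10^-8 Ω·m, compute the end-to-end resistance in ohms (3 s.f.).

10.6 Ω

Seg 1: A = πr² = π(2.0400e-04 m)² = 1.307e-07 m²
R_1 = (1.08×10^-7)(12.1)/(1.307e-07) = 9.995 Ω
Seg 2: A = πr² = π(1.0800e-03 m)² = 3.664e-06 m²
R_2 = (1.03×10^-7)(19.2)/(3.664e-06) = 0.5397 Ω
Seg 3: A = πr² = π(6.8200e-04 m)² = 1.461e-06 m²
R_3 = (1.52×10^-8)(8.98)/(1.461e-06) = 0.09341 Ω
R_total = R_1 + R_2 + R_3 = 10.6 Ω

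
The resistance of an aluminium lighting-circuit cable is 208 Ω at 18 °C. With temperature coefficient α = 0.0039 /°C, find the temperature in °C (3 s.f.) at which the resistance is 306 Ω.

139 °C

R = R₀(1 + α(T − T₀)) ⇒ T = T₀ + (R/R₀ − 1)/α
T = 18 + (306/208 − 1)/0.0039 = 18 + (0.4712)/0.0039 = 139 °C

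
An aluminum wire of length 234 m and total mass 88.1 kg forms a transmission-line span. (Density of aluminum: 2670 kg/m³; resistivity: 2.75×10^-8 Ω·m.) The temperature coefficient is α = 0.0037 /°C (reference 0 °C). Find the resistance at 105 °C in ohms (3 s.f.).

0.0634 Ω

A = m/(density·L) = 88.1/(2670×234) = 1.4101e-04 m²
R = ρL/A = (2.75×10^-8)(234)/(1.4101e-04) = 0.04564 Ω
R(105 °C) = 0.04564 × (1 + 0.0037×105) = 0.0634 Ω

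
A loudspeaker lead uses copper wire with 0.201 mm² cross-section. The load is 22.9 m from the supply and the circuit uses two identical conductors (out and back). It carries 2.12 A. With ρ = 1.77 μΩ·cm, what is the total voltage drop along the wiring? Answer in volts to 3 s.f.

ρ = 1.77 μΩ·cm = 1.77×10^-8 Ω·m
A = 0.201 mm² = 2.010e-07 m²
Total conductor length (both ways) L = 2 × 22.9 = 45.8 m
R = ρL/A = (1.77×10^-8)(45.8)/(2.010e-07) = 4.033 Ω
V = IR = 2.12 × 4.033 = 8.55 V

8.55 V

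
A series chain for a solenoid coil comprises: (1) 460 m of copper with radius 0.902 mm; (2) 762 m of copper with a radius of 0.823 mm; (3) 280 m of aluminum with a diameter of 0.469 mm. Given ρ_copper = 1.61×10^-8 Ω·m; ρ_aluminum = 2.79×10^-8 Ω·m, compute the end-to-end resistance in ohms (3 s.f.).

Seg 1: A = πr² = π(9.0200e-04 m)² = 2.556e-06 m²
R_1 = (1.61×10^-8)(460)/(2.556e-06) = 2.897 Ω
Seg 2: A = πr² = π(8.2300e-04 m)² = 2.128e-06 m²
R_2 = (1.61×10^-8)(762)/(2.128e-06) = 5.765 Ω
Seg 3: A = π(d/2)² = π(2.3450e-04 m)² = 1.728e-07 m²
R_3 = (2.79×10^-8)(280)/(1.728e-07) = 45.22 Ω
R_total = R_1 + R_2 + R_3 = 53.9 Ω

53.9 Ω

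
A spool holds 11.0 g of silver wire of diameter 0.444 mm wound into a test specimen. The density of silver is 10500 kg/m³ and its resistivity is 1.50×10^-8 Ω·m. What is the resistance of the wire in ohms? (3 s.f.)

0.656 Ω

A = π(d/2)² = π(2.2200e-04 m)² = 1.5483e-07 m²
L = m/(density·A) = 0.011/(10500×1.5483e-07) = 6.766 m
R = ρL/A = (1.50×10^-8)(6.766)/(1.5483e-07) = 0.656 Ω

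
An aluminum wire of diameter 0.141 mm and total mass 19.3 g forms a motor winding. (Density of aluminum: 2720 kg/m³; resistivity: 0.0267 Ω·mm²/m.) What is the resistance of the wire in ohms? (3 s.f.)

777 Ω

ρ = 0.0267 Ω·mm²/m = 2.67×10^-8 Ω·m
A = π(d/2)² = π(7.0500e-05 m)² = 1.5615e-08 m²
L = m/(density·A) = 0.0193/(2720×1.5615e-08) = 454.4 m
R = ρL/A = (2.67×10^-8)(454.4)/(1.5615e-08) = 777 Ω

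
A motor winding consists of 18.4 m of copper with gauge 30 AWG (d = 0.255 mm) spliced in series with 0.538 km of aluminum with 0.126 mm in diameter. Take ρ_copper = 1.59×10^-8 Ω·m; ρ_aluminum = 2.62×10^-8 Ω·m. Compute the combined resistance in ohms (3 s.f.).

1140 Ω

Segment 1: A = π(0.255/2 mm)² = π(1.2750e-04 m)² = 5.107e-08 m²
R₁ = ρL/A = (1.59×10^-8)(18.4)/(5.107e-08) = 5.729 Ω
Segment 2: A = π(d/2)² = π(6.3000e-05 m)² = 1.247e-08 m²
R₂ = (2.62×10^-8)(538)/(1.247e-08) = 1130 Ω
R = R₁ + R₂ = 1140 Ω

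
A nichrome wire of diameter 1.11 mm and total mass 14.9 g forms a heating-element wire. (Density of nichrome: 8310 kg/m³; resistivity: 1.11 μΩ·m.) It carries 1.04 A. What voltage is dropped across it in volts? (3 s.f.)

ρ = 1.11 μΩ·m = 1.11×10^-6 Ω·m
A = π(d/2)² = π(5.5500e-04 m)² = 9.6769e-07 m²
L = m/(density·A) = 0.0149/(8310×9.6769e-07) = 1.853 m
R = ρL/A = (1.11×10^-6)(1.853)/(9.6769e-07) = 2.125 Ω
V = IR = 1.04 × 2.125 = 2.21 V

2.21 V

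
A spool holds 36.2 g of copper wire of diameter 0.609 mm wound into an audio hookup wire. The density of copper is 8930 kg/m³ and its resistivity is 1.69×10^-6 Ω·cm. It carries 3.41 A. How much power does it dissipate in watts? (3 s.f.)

9.39 W

ρ = 1.69×10^-6 Ω·cm = 1.69×10^-8 Ω·m
A = π(d/2)² = π(3.0450e-04 m)² = 2.9129e-07 m²
L = m/(density·A) = 0.0362/(8930×2.9129e-07) = 13.92 m
R = ρL/A = (1.69×10^-8)(13.92)/(2.9129e-07) = 0.8074 Ω
P = I²R = (3.41)² × 0.8074 = 9.39 W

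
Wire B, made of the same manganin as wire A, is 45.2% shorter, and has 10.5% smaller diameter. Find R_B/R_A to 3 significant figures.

0.684

R ∝ L/d², so R_B/R_A = (1 − 45.2/100) × (1 − 10.5/100)⁻²
= 0.548 × 1.248 = 0.684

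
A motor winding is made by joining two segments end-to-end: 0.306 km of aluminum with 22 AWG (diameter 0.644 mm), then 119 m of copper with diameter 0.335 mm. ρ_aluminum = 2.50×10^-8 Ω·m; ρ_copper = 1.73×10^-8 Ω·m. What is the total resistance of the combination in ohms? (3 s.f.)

Segment 1: A = π(0.644/2 mm)² = π(3.2200e-04 m)² = 3.257e-07 m²
R₁ = ρL/A = (2.50×10^-8)(306)/(3.257e-07) = 23.49 Ω
Segment 2: A = π(d/2)² = π(1.6750e-04 m)² = 8.814e-08 m²
R₂ = (1.73×10^-8)(119)/(8.814e-08) = 23.36 Ω
R = R₁ + R₂ = 46.8 Ω

46.8 Ω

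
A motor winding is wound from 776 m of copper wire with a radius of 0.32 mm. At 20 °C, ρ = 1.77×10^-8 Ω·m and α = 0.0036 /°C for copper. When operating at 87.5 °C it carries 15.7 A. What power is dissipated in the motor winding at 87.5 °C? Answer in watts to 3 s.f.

A = πr² = π(3.2000e-04 m)² = 3.217e-07 m²
R₍20₎ = ρL/A = (1.77×10^-8)(776)/(3.217e-07) = 42.7 Ω
R₍87.5₎ = R₍20₎(1 + αΔT) = 42.7 × (1 + 0.0036×67.5) = 53.07 Ω
P = I²R = (15.7)² × 53.07 = 13100 W

13100 W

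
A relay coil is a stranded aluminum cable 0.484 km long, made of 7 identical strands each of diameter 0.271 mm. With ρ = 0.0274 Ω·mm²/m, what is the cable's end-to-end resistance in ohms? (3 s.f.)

32.8 Ω

ρ = 0.0274 Ω·mm²/m = 2.74×10^-8 Ω·m
A_strand = π(1.3550e-04 m)² = 5.768e-08 m²
R_strand = ρL/A = (2.74×10^-8)(484)/(5.768e-08) = 229.9 Ω
R_total = R_strand/N = 229.9/7 = 32.8 Ω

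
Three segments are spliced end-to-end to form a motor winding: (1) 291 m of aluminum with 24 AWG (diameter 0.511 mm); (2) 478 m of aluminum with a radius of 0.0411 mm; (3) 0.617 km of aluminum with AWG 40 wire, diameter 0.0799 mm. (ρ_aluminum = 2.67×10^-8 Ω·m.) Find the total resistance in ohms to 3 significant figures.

5730 Ω

Seg 1: A = π(0.511/2 mm)² = π(2.5550e-04 m)² = 2.051e-07 m²
R_1 = (2.67×10^-8)(291)/(2.051e-07) = 37.89 Ω
Seg 2: A = πr² = π(4.1100e-05 m)² = 5.307e-09 m²
R_2 = (2.67×10^-8)(478)/(5.307e-09) = 2405 Ω
Seg 3: A = π(0.0799/2 mm)² = π(3.9950e-05 m)² = 5.014e-09 m²
R_3 = (2.67×10^-8)(617)/(5.014e-09) = 3286 Ω
R_total = R_1 + R_2 + R_3 = 5730 Ω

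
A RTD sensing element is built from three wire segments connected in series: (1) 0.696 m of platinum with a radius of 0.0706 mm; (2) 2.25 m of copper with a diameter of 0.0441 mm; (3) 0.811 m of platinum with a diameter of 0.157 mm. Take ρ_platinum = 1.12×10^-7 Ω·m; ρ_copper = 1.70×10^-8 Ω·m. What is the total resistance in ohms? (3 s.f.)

34.7 Ω

Seg 1: A = πr² = π(7.0600e-05 m)² = 1.566e-08 m²
R_1 = (1.12×10^-7)(0.696)/(1.566e-08) = 4.978 Ω
Seg 2: A = π(d/2)² = π(2.2050e-05 m)² = 1.527e-09 m²
R_2 = (1.70×10^-8)(2.25)/(1.527e-09) = 25.04 Ω
Seg 3: A = π(d/2)² = π(7.8500e-05 m)² = 1.936e-08 m²
R_3 = (1.12×10^-7)(0.811)/(1.936e-08) = 4.692 Ω
R_total = R_1 + R_2 + R_3 = 34.7 Ω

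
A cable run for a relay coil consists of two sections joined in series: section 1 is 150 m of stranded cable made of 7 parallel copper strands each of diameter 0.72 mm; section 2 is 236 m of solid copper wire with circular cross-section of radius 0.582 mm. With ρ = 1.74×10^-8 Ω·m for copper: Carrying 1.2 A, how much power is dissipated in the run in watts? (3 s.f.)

6.88 W

Section 1: A_strand = π(3.6000e-04)² = 4.072e-07 m²; R₁ = ρL/(N·A_s) = (1.74×10^-8)(150)/(7×4.072e-07) = 0.9158 Ω
Section 2: A = πr² = π(5.8200e-04 m)² = 1.064e-06 m²
R₂ = (1.74×10^-8)(236)/(1.064e-06) = 3.859 Ω
R = R₁ + R₂ = 4.775 Ω
P = I²R = (1.2)² × 4.775 = 6.88 W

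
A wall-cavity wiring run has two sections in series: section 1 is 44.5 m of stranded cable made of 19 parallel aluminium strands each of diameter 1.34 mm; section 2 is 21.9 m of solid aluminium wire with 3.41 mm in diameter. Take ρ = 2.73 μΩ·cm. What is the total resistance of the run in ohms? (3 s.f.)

ρ = 2.73 μΩ·cm = 2.73×10^-8 Ω·m
Section 1: A_strand = π(6.7000e-04)² = 1.410e-06 m²; R₁ = ρL/(N·A_s) = (2.73×10^-8)(44.5)/(19×1.410e-06) = 0.04534 Ω
Section 2: A = π(d/2)² = π(1.7050e-03 m)² = 9.133e-06 m²
R₂ = (2.73×10^-8)(21.9)/(9.133e-06) = 0.06546 Ω
R = R₁ + R₂ = 0.111 Ω

0.111 Ω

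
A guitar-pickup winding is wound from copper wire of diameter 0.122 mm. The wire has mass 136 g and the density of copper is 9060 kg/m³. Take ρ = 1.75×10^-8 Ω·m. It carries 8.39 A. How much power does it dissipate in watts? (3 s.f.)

1.35×10^5 W

A = π(d/2)² = π(6.1000e-05 m)² = 1.1690e-08 m²
L = m/(density·A) = 0.136/(9060×1.1690e-08) = 1284 m
R = ρL/A = (1.75×10^-8)(1284)/(1.1690e-08) = 1922 Ω
P = I²R = (8.39)² × 1922 = 1.35×10^5 W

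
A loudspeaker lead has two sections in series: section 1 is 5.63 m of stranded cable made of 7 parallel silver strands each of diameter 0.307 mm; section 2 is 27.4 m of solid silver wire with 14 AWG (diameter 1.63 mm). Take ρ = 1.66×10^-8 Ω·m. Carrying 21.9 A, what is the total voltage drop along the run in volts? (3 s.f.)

Section 1: A_strand = π(1.5350e-04)² = 7.402e-08 m²; R₁ = ρL/(N·A_s) = (1.66×10^-8)(5.63)/(7×7.402e-08) = 0.1804 Ω
Section 2: A = π(1.63/2 mm)² = π(8.1500e-04 m)² = 2.087e-06 m²
R₂ = (1.66×10^-8)(27.4)/(2.087e-06) = 0.218 Ω
R = R₁ + R₂ = 0.3983 Ω
V = IR = 21.9 × 0.3983 = 8.72 V

8.72 V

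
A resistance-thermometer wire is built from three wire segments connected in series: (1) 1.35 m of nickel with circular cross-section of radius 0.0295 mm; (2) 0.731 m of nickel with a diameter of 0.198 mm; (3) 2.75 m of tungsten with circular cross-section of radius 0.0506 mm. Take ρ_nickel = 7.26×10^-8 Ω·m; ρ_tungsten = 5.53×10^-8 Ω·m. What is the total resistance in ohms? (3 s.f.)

Seg 1: A = πr² = π(2.9500e-05 m)² = 2.734e-09 m²
R_1 = (7.26×10^-8)(1.35)/(2.734e-09) = 35.85 Ω
Seg 2: A = π(d/2)² = π(9.9000e-05 m)² = 3.079e-08 m²
R_2 = (7.26×10^-8)(0.731)/(3.079e-08) = 1.724 Ω
Seg 3: A = πr² = π(5.0600e-05 m)² = 8.044e-09 m²
R_3 = (5.53×10^-8)(2.75)/(8.044e-09) = 18.91 Ω
R_total = R_1 + R_2 + R_3 = 56.5 Ω

56.5 Ω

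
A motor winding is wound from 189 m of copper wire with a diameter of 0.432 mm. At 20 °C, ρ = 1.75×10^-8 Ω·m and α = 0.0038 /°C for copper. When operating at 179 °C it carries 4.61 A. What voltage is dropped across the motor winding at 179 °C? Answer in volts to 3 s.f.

167 V

A = π(d/2)² = π(2.1600e-04 m)² = 1.466e-07 m²
R₍20₎ = ρL/A = (1.75×10^-8)(189)/(1.466e-07) = 22.57 Ω
R₍179₎ = R₍20₎(1 + αΔT) = 22.57 × (1 + 0.0038×159) = 36.2 Ω
V = IR = 4.61 × 36.2 = 167 V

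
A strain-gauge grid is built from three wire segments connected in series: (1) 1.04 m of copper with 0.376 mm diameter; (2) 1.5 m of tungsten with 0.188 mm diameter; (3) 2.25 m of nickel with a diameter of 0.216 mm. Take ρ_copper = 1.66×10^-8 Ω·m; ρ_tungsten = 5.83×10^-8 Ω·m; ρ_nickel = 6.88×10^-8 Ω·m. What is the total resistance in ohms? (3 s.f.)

7.53 Ω

Seg 1: A = π(d/2)² = π(1.8800e-04 m)² = 1.110e-07 m²
R_1 = (1.66×10^-8)(1.04)/(1.110e-07) = 0.1555 Ω
Seg 2: A = π(d/2)² = π(9.4000e-05 m)² = 2.776e-08 m²
R_2 = (5.83×10^-8)(1.5)/(2.776e-08) = 3.15 Ω
Seg 3: A = π(d/2)² = π(1.0800e-04 m)² = 3.664e-08 m²
R_3 = (6.88×10^-8)(2.25)/(3.664e-08) = 4.224 Ω
R_total = R_1 + R_2 + R_3 = 7.53 Ω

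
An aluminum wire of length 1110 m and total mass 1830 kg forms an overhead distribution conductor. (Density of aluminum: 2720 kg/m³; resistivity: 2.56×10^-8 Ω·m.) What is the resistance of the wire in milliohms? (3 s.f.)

46.9 mΩ

A = m/(density·L) = 1830/(2720×1110) = 6.0612e-04 m²
R = ρL/A = (2.56×10^-8)(1110)/(6.0612e-04) = 46.9 mΩ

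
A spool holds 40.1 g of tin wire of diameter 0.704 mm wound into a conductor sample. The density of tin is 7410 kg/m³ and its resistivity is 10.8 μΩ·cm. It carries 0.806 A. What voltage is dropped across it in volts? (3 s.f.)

3.11 V

ρ = 10.8 μΩ·cm = 1.08×10^-7 Ω·m
A = π(d/2)² = π(3.5200e-04 m)² = 3.8926e-07 m²
L = m/(density·A) = 0.0401/(7410×3.8926e-07) = 13.9 m
R = ρL/A = (1.08×10^-7)(13.9)/(3.8926e-07) = 3.857 Ω
V = IR = 0.806 × 3.857 = 3.11 V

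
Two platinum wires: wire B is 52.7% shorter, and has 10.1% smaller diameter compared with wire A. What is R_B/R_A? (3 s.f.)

R ∝ L/d², so R_B/R_A = (1 − 52.7/100) × (1 − 10.1/100)⁻²
= 0.473 × 1.237 = 0.585

0.585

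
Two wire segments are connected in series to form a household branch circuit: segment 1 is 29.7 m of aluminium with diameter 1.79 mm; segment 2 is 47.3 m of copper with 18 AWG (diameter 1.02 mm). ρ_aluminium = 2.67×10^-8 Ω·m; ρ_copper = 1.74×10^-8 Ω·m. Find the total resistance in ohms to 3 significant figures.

1.32 Ω

Segment 1: A = π(d/2)² = π(8.9500e-04 m)² = 2.516e-06 m²
R₁ = ρL/A = (2.67×10^-8)(29.7)/(2.516e-06) = 0.3151 Ω
Segment 2: A = π(1.02/2 mm)² = π(5.1000e-04 m)² = 8.171e-07 m²
R₂ = (1.74×10^-8)(47.3)/(8.171e-07) = 1.007 Ω
R = R₁ + R₂ = 1.32 Ω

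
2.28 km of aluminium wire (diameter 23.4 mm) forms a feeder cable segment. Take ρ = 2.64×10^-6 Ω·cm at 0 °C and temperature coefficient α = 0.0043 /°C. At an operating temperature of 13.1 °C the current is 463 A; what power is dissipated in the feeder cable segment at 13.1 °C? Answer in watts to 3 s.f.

ρ = 2.64×10^-6 Ω·cm = 2.64×10^-8 Ω·m
A = π(d/2)² = π(1.1700e-02 m)² = 4.301e-04 m²
R₍0₎ = ρL/A = (2.64×10^-8)(2280)/(4.301e-04) = 0.14 Ω
R₍13.1₎ = R₍0₎(1 + αΔT) = 0.14 × (1 + 0.0043×13.1) = 0.1478 Ω
P = I²R = (463)² × 0.1478 = 31700 W

31700 W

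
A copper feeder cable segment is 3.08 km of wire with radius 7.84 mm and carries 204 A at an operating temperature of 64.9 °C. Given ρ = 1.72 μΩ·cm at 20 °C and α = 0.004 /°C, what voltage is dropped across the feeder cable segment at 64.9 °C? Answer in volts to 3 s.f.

ρ = 1.72 μΩ·cm = 1.72×10^-8 Ω·m
A = πr² = π(7.8400e-03 m)² = 1.931e-04 m²
R₍20₎ = ρL/A = (1.72×10^-8)(3080)/(1.931e-04) = 0.2743 Ω
R₍64.9₎ = R₍20₎(1 + αΔT) = 0.2743 × (1 + 0.004×44.9) = 0.3236 Ω
V = IR = 204 × 0.3236 = 66.0 V

66.0 V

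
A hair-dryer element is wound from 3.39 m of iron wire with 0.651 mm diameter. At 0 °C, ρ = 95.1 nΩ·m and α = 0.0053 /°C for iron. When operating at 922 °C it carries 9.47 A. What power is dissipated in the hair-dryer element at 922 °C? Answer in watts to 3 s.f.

ρ = 95.1 nΩ·m = 9.51×10^-8 Ω·m
A = π(d/2)² = π(3.2550e-04 m)² = 3.329e-07 m²
R₍0₎ = ρL/A = (9.51×10^-8)(3.39)/(3.329e-07) = 0.9686 Ω
R₍922₎ = R₍0₎(1 + αΔT) = 0.9686 × (1 + 0.0053×922) = 5.702 Ω
P = I²R = (9.47)² × 5.702 = 511 W

511 W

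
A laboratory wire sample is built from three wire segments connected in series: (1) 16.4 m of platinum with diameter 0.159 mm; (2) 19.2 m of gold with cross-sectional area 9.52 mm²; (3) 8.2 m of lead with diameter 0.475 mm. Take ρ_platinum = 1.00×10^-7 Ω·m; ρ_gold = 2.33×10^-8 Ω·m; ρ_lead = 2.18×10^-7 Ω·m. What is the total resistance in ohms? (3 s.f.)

92.7 Ω

Seg 1: A = π(d/2)² = π(7.9500e-05 m)² = 1.986e-08 m²
R_1 = (1.00×10^-7)(16.4)/(1.986e-08) = 82.6 Ω
Seg 2: A = 9.52 mm² = 9.520e-06 m²
R_2 = (2.33×10^-8)(19.2)/(9.520e-06) = 0.04699 Ω
Seg 3: A = π(d/2)² = π(2.3750e-04 m)² = 1.772e-07 m²
R_3 = (2.18×10^-7)(8.2)/(1.772e-07) = 10.09 Ω
R_total = R_1 + R_2 + R_3 = 92.7 Ω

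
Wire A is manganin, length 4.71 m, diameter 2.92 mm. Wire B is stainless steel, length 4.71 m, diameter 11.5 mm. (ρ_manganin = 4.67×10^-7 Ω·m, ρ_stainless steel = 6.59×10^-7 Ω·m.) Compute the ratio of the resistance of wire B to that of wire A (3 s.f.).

R ∝ ρL/d², so R_B/R_A = (ρ_B/ρ_A) × (d_A/d_B)²
= (6.59×10^-7/4.67×10^-7) × (2.92/11.5)² = 0.0910

0.0910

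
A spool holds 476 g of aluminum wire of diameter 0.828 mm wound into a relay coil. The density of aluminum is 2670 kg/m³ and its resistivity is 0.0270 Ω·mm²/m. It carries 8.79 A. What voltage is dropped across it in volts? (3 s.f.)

146 V

ρ = 0.0270 Ω·mm²/m = 2.70×10^-8 Ω·m
A = π(d/2)² = π(4.1400e-04 m)² = 5.3846e-07 m²
L = m/(density·A) = 0.476/(2670×5.3846e-07) = 331.1 m
R = ρL/A = (2.70×10^-8)(331.1)/(5.3846e-07) = 16.6 Ω
V = IR = 8.79 × 16.6 = 146 V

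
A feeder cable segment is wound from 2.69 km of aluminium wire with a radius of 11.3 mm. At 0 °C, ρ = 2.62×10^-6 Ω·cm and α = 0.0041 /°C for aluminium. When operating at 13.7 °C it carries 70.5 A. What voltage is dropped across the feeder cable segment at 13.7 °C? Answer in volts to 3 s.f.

ρ = 2.62×10^-6 Ω·cm = 2.62×10^-8 Ω·m
A = πr² = π(1.1300e-02 m)² = 4.011e-04 m²
R₍0₎ = ρL/A = (2.62×10^-8)(2690)/(4.011e-04) = 0.1757 Ω
R₍13.7₎ = R₍0₎(1 + αΔT) = 0.1757 × (1 + 0.0041×13.7) = 0.1856 Ω
V = IR = 70.5 × 0.1856 = 13.1 V

13.1 V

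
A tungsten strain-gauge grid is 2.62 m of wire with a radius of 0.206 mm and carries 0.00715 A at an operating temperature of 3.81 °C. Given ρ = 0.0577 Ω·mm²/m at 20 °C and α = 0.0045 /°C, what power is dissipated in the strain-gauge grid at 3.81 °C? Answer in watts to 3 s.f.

5.37×10^-5 W

ρ = 0.0577 Ω·mm²/m = 5.77×10^-8 Ω·m
A = πr² = π(2.0600e-04 m)² = 1.333e-07 m²
R₍20₎ = ρL/A = (5.77×10^-8)(2.62)/(1.333e-07) = 1.134 Ω
R₍3.81₎ = R₍20₎(1 + αΔT) = 1.134 × (1 + 0.0045×-16.2) = 1.051 Ω
P = I²R = (0.00715)² × 1.051 = 5.37×10^-5 W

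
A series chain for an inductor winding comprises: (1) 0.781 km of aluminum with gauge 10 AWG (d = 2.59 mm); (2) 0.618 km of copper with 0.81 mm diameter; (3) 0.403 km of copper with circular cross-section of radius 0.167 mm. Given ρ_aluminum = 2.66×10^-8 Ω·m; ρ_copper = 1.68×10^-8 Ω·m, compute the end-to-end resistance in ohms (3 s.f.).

Seg 1: A = π(2.59/2 mm)² = π(1.2950e-03 m)² = 5.269e-06 m²
R_1 = (2.66×10^-8)(781)/(5.269e-06) = 3.943 Ω
Seg 2: A = π(d/2)² = π(4.0500e-04 m)² = 5.153e-07 m²
R_2 = (1.68×10^-8)(618)/(5.153e-07) = 20.15 Ω
Seg 3: A = πr² = π(1.6700e-04 m)² = 8.762e-08 m²
R_3 = (1.68×10^-8)(403)/(8.762e-08) = 77.27 Ω
R_total = R_1 + R_2 + R_3 = 101 Ω

101 Ω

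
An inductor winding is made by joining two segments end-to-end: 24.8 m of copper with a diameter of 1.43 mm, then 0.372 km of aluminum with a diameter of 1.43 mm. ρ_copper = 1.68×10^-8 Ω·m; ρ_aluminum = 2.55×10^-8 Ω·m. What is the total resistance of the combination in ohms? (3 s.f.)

6.17 Ω

Segment 1: A = π(d/2)² = π(7.1500e-04 m)² = 1.606e-06 m²
R₁ = ρL/A = (1.68×10^-8)(24.8)/(1.606e-06) = 0.2594 Ω
R₂ = (2.55×10^-8)(372)/(1.606e-06) = 5.906 Ω
R = R₁ + R₂ = 6.17 Ω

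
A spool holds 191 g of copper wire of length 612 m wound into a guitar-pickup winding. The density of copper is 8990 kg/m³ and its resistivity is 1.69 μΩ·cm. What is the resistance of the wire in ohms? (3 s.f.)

298 Ω

ρ = 1.69 μΩ·cm = 1.69×10^-8 Ω·m
A = m/(density·L) = 0.191/(8990×612) = 3.4715e-08 m²
R = ρL/A = (1.69×10^-8)(612)/(3.4715e-08) = 298 Ω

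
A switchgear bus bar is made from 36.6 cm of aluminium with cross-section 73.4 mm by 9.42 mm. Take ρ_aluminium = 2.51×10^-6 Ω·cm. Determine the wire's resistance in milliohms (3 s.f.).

ρ = 2.51×10^-6 Ω·cm = 2.51×10^-8 Ω·m
A = 73.4 × 9.42 mm² = 691 mm² = 6.914e-04 m²
R = ρL/A = (2.51×10^-8)(0.366 m)/(6.914e-04 m²) = 0.0133 mΩ

0.0133 mΩ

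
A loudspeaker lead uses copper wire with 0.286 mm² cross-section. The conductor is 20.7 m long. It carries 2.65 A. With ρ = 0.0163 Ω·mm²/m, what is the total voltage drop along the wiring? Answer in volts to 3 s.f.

3.13 V

ρ = 0.0163 Ω·mm²/m = 1.63×10^-8 Ω·m
A = 0.286 mm² = 2.860e-07 m²
R = ρL/A = (1.63×10^-8)(20.7)/(2.860e-07) = 1.18 Ω
V = IR = 2.65 × 1.18 = 3.13 V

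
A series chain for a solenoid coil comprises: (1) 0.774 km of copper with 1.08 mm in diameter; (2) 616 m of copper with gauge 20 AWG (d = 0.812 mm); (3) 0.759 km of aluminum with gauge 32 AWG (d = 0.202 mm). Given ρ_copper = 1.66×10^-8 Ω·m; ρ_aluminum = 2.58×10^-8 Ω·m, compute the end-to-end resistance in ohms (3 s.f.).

Seg 1: A = π(d/2)² = π(5.4000e-04 m)² = 9.161e-07 m²
R_1 = (1.66×10^-8)(774)/(9.161e-07) = 14.03 Ω
Seg 2: A = π(0.812/2 mm)² = π(4.0600e-04 m)² = 5.178e-07 m²
R_2 = (1.66×10^-8)(616)/(5.178e-07) = 19.75 Ω
Seg 3: A = π(0.202/2 mm)² = π(1.0100e-04 m)² = 3.205e-08 m²
R_3 = (2.58×10^-8)(759)/(3.205e-08) = 611 Ω
R_total = R_1 + R_2 + R_3 = 645 Ω

645 Ω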